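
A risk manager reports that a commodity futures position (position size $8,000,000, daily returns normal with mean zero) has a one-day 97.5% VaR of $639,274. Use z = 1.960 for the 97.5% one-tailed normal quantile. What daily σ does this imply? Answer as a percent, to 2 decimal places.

4.08%

VaR as a fraction: $639,274 / $8,000,000 = 7.991%.
σ = VaR / z = 7.991% / 1.960 = 4.077%.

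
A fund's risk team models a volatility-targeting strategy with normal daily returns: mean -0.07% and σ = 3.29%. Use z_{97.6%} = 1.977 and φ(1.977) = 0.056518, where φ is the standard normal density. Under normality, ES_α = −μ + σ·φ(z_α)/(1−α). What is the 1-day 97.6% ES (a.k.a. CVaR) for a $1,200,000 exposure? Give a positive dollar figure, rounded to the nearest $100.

Tail multiplier: φ(z)/(1−α) = 0.056518 / 0.024 = 2.355.
ES = −(-0.07%) + 3.29% × 2.355 = 7.818%.
On $1,200,000: 0.07818 × $1,200,000 = $93,816.

$93,800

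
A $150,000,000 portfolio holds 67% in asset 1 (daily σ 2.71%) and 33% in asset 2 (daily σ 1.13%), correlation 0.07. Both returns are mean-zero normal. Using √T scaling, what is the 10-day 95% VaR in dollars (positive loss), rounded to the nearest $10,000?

$14,660,000

σ_p = √(0.67²·2.71² + 0.33²·1.13² + 2·0.07·0.67·0.33·2.71·1.13) = 1.879%.
σ_{10d} = 1.879% × √10 = 5.942%.
z(95%) = 1.645.
VaR = 1.645 × 5.942% = 9.775%; on $150,000,000 that is $14,662,500.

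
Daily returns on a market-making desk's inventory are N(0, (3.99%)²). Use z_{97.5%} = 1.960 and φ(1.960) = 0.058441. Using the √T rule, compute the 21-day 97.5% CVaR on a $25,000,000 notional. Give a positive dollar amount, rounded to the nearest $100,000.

$10,700,000

σ_{21d} = 3.99% × √21 = 18.284%.
ES multiplier = φ(z)/(1−α) = 0.058441/0.025 = 2.338.
ES = 18.284% × 2.338 = 42.748%; on $25,000,000: $10,687,000.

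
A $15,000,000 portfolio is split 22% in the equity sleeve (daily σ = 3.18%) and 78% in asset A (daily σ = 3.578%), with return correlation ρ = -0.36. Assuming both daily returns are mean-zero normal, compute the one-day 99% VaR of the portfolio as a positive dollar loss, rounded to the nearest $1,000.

σ_p² = 0.22²·3.18² + 0.78²·3.578² + 2·-0.36·0.22·0.78·3.18·3.578 = 6.8724 (%²).
σ_p = √6.8724 = 2.622%.
At 99%, z = 2.326.
VaR = 2.326 × 2.622% = 6.099%; on $15,000,000 that is $914,850.

$915,000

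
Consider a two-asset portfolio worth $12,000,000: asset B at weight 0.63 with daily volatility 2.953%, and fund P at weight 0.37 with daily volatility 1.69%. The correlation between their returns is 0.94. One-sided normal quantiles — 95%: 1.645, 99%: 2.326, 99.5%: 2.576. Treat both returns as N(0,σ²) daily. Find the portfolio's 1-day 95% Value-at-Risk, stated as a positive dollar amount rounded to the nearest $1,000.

σ_p² = 0.63²·2.953² + 0.37²·1.69² + 2·0.94·0.63·0.37·2.953·1.69 = 6.0391 (%²).
σ_p = √6.0391 = 2.457%.
VaR = 1.645 × 2.457% = 4.042%; on $12,000,000 that is $485,040.

$485,000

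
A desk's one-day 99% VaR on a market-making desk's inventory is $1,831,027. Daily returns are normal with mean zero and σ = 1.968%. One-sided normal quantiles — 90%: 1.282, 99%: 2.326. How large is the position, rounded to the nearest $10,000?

$40,000,000

VaR as a fraction of value: z·σ = 2.326 × 1.968% = 4.57757%.
Position = $1,831,027 / 0.0457757 = $39,999,996.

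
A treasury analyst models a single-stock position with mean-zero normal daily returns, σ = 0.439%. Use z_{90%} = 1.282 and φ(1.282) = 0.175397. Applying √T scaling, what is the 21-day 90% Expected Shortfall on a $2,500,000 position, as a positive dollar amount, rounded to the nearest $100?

σ_{21d} = 0.439% × √21 = 2.012%.
ES multiplier = φ(z)/(1−α) = 0.175397/0.1 = 1.754.
ES = 2.012% × 1.754 = 3.529%; on $2,500,000: $88,225.

$88,200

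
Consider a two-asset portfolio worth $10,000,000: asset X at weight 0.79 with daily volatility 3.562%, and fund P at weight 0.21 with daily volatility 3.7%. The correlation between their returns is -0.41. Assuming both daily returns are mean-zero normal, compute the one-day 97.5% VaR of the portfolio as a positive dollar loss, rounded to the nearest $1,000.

$508,000

σ_p² = 0.79²·3.562² + 0.21²·3.7² + 2·-0.41·0.79·0.21·3.562·3.7 = 6.7293 (%²).
σ_p = √6.7293 = 2.594%.
At 97.5%, z = 1.960.
VaR = 1.960 × 2.594% = 5.084%; on $10,000,000 that is $508,400.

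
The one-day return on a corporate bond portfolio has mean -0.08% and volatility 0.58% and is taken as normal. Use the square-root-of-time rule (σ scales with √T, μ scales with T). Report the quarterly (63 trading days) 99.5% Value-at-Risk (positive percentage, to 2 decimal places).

At 99.5%, z = 2.576.
σ_{63d} = 0.58% × √63 = 4.604%; μ_{63d} = 63 × -0.08% = -5.040%.
VaR = −(-5.040%) + 2.576 × 4.604% = 16.900%.

16.90%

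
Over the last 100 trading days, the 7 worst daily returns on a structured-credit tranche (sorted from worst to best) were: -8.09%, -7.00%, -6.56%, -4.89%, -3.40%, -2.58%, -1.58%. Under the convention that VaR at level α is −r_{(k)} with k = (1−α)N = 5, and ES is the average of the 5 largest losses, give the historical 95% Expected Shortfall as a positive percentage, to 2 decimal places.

The 5 worst returns sum to -29.94%.
ES = −(-29.94%) / 5 = 5.988% ≈ 5.99%.

5.99%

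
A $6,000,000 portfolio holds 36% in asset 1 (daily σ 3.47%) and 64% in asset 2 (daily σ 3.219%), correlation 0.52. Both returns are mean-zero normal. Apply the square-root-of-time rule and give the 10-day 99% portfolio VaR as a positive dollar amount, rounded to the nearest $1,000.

σ_p = √(0.36²·3.47² + 0.64²·3.219² + 2·0.52·0.36·0.64·3.47·3.219) = 2.912%.
σ_{10d} = 2.912% × √10 = 9.209%.
z(99%) = 2.326.
VaR = 2.326 × 9.209% = 21.420%; on $6,000,000 that is $1,285,200.

$1,285,000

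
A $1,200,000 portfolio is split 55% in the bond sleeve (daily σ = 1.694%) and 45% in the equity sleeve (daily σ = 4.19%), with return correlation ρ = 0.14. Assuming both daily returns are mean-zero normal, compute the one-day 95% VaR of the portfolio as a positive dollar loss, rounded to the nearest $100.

σ_p² = 0.55²·1.694² + 0.45²·4.19² + 2·0.14·0.55·0.45·1.694·4.19 = 4.9151 (%²).
σ_p = √4.9151 = 2.217%.
At 95%, z = 1.645.
VaR = 1.645 × 2.217% = 3.647%; on $1,200,000 that is $43,764.

$43,800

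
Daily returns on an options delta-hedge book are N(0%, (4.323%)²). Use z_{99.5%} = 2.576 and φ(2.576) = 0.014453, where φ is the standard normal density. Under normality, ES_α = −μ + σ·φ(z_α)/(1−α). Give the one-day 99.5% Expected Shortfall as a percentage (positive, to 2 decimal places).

Tail multiplier: φ(z)/(1−α) = 0.014453 / 0.005 = 2.891.
ES = 4.323% × 2.891 = 12.498%.

12.50%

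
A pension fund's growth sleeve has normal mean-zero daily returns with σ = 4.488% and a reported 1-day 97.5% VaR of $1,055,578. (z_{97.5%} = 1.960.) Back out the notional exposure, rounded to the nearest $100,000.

$12,000,000

VaR as a fraction of value: z·σ = 1.960 × 4.488% = 8.79648%.
Position = $1,055,578 / 0.0879648 = $12,000,005.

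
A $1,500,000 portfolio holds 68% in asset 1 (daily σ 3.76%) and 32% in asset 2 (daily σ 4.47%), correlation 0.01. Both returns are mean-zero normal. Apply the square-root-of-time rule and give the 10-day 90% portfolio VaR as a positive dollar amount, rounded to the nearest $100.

σ_p = √(0.68²·3.76² + 0.32²·4.47² + 2·0.01·0.68·0.32·3.76·4.47) = 2.942%.
σ_{10d} = 2.942% × √10 = 9.303%.
z(90%) = 1.282.
VaR = 1.282 × 9.303% = 11.926%; on $1,500,000 that is $178,890.

$178,900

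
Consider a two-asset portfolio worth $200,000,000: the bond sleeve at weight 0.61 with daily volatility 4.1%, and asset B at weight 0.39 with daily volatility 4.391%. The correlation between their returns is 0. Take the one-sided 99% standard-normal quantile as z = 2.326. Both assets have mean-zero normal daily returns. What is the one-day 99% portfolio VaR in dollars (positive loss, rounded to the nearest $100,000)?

σ_p² = 0.61²·4.1² + 0.39²·4.391² + 2·0·0.61·0.39·4.1·4.391 = 9.1876 (%²).
σ_p = √9.1876 = 3.031%.
VaR = 2.326 × 3.031% = 7.050%; on $200,000,000 that is $14,100,000.

$14,100,000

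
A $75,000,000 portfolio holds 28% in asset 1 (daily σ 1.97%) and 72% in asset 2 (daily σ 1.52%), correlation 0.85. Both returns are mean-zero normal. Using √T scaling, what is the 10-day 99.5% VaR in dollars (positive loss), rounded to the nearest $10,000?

$9,710,000

σ_p = √(0.28²·1.97² + 0.72²·1.52² + 2·0.85·0.28·0.72·1.97·1.52) = 1.590%.
σ_{10d} = 1.590% × √10 = 5.028%.
z(99.5%) = 2.576.
VaR = 2.576 × 5.028% = 12.952%; on $75,000,000 that is $9,714,000.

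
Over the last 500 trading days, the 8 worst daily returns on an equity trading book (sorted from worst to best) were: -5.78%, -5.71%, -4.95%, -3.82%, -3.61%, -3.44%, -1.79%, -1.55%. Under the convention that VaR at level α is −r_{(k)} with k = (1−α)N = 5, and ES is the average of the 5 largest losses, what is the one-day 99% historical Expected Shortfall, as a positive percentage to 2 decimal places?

4.77%

The 5 worst returns sum to -23.87%.
ES = −(-23.87%) / 5 = 4.774% ≈ 4.77%.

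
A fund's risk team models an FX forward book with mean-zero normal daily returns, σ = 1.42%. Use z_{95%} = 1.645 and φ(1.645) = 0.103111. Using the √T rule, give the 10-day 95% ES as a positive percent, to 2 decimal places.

9.26%

σ_{10d} = 1.42% × √10 = 4.490%.
ES multiplier = φ(z)/(1−α) = 0.103111/0.05 = 2.062.
ES = 4.490% × 2.062 = 9.258%.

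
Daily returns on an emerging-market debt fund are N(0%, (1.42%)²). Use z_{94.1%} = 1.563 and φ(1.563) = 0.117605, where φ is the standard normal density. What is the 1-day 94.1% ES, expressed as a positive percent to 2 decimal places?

2.83%

Tail multiplier: φ(z)/(1−α) = 0.117605 / 0.059 = 1.993.
ES = 1.42% × 1.993 = 2.830%.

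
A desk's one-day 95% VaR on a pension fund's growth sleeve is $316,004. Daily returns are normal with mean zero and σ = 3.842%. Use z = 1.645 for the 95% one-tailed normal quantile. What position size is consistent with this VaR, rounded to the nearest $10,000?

VaR as a fraction of value: z·σ = 1.645 × 3.842% = 6.32009%.
Position = $316,004 / 0.0632009 = $4,999,992.

$5,000,000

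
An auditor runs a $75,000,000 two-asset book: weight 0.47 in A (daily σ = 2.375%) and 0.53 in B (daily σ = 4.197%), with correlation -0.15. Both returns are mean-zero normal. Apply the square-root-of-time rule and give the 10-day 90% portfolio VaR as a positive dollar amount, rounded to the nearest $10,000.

σ_p = √(0.47²·2.375² + 0.53²·4.197² + 2·-0.15·0.47·0.53·2.375·4.197) = 2.334%.
σ_{10d} = 2.334% × √10 = 7.381%.
z(90%) = 1.282.
VaR = 1.282 × 7.381% = 9.462%; on $75,000,000 that is $7,096,500.

$7,100,000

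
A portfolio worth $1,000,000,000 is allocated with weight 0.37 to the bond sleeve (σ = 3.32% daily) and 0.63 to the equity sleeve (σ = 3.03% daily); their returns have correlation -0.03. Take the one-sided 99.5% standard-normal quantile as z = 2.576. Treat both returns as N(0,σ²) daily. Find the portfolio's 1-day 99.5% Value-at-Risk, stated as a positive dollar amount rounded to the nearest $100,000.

σ_p² = 0.37²·3.32² + 0.63²·3.03² + 2·-0.03·0.37·0.63·3.32·3.03 = 5.0122 (%²).
σ_p = √5.0122 = 2.239%.
VaR = 2.576 × 2.239% = 5.768%; on $1,000,000,000 that is $57,680,000.

$57,700,000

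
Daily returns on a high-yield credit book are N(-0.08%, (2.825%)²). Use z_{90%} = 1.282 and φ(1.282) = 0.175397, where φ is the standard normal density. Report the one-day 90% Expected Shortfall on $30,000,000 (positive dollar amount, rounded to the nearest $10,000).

$1,510,000

Tail multiplier: φ(z)/(1−α) = 0.175397 / 0.1 = 1.754.
ES = −(-0.08%) + 2.825% × 1.754 = 5.035%.
On $30,000,000: 0.05035 × $30,000,000 = $1,510,500.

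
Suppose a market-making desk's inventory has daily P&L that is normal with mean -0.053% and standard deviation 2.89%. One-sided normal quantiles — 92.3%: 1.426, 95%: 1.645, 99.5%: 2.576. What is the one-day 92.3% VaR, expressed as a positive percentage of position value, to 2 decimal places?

VaR = −μ + z·σ = −(-0.053%) + 1.426 × 2.89% = 4.174%.

4.17%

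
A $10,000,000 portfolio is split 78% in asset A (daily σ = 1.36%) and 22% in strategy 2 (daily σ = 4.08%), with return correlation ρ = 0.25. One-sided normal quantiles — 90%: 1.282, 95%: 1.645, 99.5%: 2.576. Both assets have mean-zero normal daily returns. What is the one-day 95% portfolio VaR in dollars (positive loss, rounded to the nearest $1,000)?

$255,000

σ_p² = 0.78²·1.36² + 0.22²·4.08² + 2·0.25·0.78·0.22·1.36·4.08 = 2.4071 (%²).
σ_p = √2.4071 = 1.551%.
VaR = 1.645 × 1.551% = 2.551%; on $10,000,000 that is $255,100.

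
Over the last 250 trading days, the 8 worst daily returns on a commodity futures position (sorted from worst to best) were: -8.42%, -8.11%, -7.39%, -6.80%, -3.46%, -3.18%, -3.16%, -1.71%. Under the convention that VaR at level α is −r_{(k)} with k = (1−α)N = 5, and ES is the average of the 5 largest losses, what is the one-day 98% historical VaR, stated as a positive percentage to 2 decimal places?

3.46%

k = 5; the 5th lowest return is -3.46%, so VaR = 3.46%.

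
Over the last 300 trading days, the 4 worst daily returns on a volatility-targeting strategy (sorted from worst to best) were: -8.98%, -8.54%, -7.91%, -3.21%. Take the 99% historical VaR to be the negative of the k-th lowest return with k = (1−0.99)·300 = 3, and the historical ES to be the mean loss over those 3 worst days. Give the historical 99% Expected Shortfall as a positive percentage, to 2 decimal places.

8.48%

The 3 worst returns sum to -25.43%.
ES = −(-25.43%) / 3 = 8.4766…% ≈ 8.48%.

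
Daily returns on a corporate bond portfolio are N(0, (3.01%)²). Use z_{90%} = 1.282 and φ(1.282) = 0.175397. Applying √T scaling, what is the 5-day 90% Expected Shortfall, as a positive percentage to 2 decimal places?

σ_{5d} = 3.01% × √5 = 6.731%.
ES multiplier = φ(z)/(1−α) = 0.175397/0.1 = 1.754.
ES = 6.731% × 1.754 = 11.806%.

11.81%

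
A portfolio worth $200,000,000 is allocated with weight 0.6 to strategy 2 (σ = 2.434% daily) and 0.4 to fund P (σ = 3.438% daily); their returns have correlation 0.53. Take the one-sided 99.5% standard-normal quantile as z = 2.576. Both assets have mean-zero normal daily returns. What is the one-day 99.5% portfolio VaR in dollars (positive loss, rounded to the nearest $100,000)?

$12,800,000

σ_p² = 0.6²·2.434² + 0.4²·3.438² + 2·0.53·0.6·0.4·2.434·3.438 = 6.1528 (%²).
σ_p = √6.1528 = 2.480%.
VaR = 2.576 × 2.480% = 6.388%; on $200,000,000 that is $12,776,000.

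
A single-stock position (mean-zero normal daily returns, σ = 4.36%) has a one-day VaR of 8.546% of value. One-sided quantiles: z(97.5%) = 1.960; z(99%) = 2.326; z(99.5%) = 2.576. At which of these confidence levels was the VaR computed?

Implied z = VaR/σ = 8.546 / 4.36 = 1.960.
This matches z(97.5%) = 1.960.

97.5%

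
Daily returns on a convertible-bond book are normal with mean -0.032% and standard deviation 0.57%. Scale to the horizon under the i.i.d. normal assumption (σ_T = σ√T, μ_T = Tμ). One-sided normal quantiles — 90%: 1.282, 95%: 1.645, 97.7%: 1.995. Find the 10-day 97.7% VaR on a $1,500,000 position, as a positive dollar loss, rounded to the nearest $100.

σ_{10d} = 0.57% × √10 = 1.802%; μ_{10d} = 10 × -0.032% = -0.320%.
VaR = −(-0.320%) + 1.995 × 1.802% = 3.915%.
On $1,500,000: 0.03915 × $1,500,000 = $58,725.

$58,700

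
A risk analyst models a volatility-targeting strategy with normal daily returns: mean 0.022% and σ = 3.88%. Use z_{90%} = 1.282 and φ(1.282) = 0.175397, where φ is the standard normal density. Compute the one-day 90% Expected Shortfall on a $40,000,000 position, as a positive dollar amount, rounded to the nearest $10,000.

Tail multiplier: φ(z)/(1−α) = 0.175397 / 0.1 = 1.754.
ES = −(0.022%) + 3.88% × 1.754 = 6.784%.
On $40,000,000: 0.06784 × $40,000,000 = $2,713,600.

$2,710,000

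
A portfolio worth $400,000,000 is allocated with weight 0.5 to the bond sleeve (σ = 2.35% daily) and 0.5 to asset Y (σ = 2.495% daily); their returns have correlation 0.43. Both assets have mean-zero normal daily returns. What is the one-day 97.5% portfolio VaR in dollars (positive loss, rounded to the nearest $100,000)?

σ_p² = 0.5²·2.35² + 0.5²·2.495² + 2·0.43·0.5·0.5·2.35·2.495 = 4.1975 (%²).
σ_p = √4.1975 = 2.049%.
At 97.5%, z = 1.960.
VaR = 1.960 × 2.049% = 4.016%; on $400,000,000 that is $16,064,000.

$16,100,000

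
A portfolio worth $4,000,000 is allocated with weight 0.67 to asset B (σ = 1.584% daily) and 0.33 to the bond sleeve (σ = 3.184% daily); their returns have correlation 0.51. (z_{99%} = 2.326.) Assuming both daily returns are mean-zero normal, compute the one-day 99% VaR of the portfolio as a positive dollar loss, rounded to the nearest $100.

$170,700

σ_p² = 0.67²·1.584² + 0.33²·3.184² + 2·0.51·0.67·0.33·1.584·3.184 = 3.3677 (%²).
σ_p = √3.3677 = 1.835%.
VaR = 2.326 × 1.835% = 4.268%; on $4,000,000 that is $170,720.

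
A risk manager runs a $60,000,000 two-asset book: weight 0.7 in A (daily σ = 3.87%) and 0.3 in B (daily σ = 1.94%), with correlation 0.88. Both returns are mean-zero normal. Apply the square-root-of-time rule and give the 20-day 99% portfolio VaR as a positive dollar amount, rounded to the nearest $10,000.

σ_p = √(0.7²·3.87² + 0.3²·1.94² + 2·0.88·0.7·0.3·3.87·1.94) = 3.233%.
σ_{20d} = 3.233% × √20 = 14.458%.
z(99%) = 2.326.
VaR = 2.326 × 14.458% = 33.629%; on $60,000,000 that is $20,177,400.

$20,180,000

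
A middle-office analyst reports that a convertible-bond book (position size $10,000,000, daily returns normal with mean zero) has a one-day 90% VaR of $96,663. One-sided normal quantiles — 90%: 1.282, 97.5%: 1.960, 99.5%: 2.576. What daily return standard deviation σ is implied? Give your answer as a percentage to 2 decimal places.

0.75%

VaR as a fraction: $96,663 / $10,000,000 = 0.967%.
σ = VaR / z = 0.967% / 1.282 = 0.754%.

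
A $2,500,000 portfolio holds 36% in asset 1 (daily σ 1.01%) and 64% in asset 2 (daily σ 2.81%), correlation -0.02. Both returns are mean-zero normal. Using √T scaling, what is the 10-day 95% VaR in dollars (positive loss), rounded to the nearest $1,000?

$238,000

σ_p = √(0.36²·1.01² + 0.64²·2.81² + 2·-0.02·0.36·0.64·1.01·2.81) = 1.828%.
σ_{10d} = 1.828% × √10 = 5.781%.
z(95%) = 1.645.
VaR = 1.645 × 5.781% = 9.510%; on $2,500,000 that is $237,750.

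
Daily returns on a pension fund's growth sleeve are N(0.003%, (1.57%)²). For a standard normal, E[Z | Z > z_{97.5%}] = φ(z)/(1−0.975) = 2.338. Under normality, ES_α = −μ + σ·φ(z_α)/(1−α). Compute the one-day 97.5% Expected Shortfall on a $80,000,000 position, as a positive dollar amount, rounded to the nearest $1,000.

ES = −(0.003%) + 1.57% × 2.338 = 3.668%.
On $80,000,000: 0.03668 × $80,000,000 = $2,934,400.

$2,934,000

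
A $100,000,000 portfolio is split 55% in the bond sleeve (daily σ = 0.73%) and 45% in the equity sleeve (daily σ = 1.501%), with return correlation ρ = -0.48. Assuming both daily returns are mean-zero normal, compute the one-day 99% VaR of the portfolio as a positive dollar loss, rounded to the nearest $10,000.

$1,390,000

σ_p² = 0.55²·0.73² + 0.45²·1.501² + 2·-0.48·0.55·0.45·0.73·1.501 = 0.3571 (%²).
σ_p = √0.3571 = 0.598%.
At 99%, z = 2.326.
VaR = 2.326 × 0.598% = 1.391%; on $100,000,000 that is $1,391,000.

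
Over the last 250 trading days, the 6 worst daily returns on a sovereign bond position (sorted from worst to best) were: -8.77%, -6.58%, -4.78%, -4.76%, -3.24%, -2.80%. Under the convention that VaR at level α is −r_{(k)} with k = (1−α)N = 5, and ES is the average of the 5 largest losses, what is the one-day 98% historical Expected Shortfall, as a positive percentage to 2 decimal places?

5.63%

The 5 worst returns sum to -28.13%.
ES = −(-28.13%) / 5 = 5.626% ≈ 5.63%.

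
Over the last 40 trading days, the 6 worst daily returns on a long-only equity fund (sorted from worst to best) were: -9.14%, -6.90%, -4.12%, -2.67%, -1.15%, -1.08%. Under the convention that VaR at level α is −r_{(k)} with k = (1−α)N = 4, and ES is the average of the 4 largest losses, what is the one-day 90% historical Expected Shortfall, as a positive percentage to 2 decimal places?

The 4 worst returns sum to -22.83%.
ES = −(-22.83%) / 4 = 5.7075% ≈ 5.71%.

5.71%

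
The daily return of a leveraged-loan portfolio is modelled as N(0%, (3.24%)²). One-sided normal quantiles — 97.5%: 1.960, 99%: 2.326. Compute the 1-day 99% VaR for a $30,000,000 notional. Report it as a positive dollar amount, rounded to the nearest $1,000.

VaR = z·σ = 2.326 × 3.24% = 7.536%.
On $30,000,000: 0.07536 × $30,000,000 = $2,260,800.

$2,261,000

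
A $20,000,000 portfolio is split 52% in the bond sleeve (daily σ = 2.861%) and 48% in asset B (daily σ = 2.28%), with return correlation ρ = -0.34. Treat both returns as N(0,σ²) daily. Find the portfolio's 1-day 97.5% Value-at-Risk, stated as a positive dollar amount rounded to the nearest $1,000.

$595,000

σ_p² = 0.52²·2.861² + 0.48²·2.28² + 2·-0.34·0.52·0.48·2.861·2.28 = 2.3039 (%²).
σ_p = √2.3039 = 1.518%.
At 97.5%, z = 1.960.
VaR = 1.960 × 1.518% = 2.975%; on $20,000,000 that is $595,000.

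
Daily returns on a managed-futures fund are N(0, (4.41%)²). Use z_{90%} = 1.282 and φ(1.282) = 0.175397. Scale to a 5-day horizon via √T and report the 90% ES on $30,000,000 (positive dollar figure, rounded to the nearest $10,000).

$5,190,000

σ_{5d} = 4.41% × √5 = 9.861%.
ES multiplier = φ(z)/(1−α) = 0.175397/0.1 = 1.754.
ES = 9.861% × 1.754 = 17.296%; on $30,000,000: $5,188,800.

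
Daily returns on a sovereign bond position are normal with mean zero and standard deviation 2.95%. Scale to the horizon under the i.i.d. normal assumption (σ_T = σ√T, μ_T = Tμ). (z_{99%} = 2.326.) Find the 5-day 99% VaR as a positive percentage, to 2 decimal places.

15.34%

σ_{5d} = 2.95% × √5 = 6.596%.
VaR = 2.326 × 6.596% = 15.342%.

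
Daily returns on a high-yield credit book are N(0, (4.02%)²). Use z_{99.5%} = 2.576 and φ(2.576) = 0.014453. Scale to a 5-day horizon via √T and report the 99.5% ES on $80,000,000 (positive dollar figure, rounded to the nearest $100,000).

σ_{5d} = 4.02% × √5 = 8.989%.
ES multiplier = φ(z)/(1−α) = 0.014453/0.005 = 2.891.
ES = 8.989% × 2.891 = 25.987%; on $80,000,000: $20,789,600.

$20,800,000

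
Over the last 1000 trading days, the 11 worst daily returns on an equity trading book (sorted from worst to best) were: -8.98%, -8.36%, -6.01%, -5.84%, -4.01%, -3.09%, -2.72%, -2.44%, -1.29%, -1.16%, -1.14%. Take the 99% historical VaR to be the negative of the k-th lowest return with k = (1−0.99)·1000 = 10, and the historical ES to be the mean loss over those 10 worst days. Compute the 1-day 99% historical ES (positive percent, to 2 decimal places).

The 10 worst returns sum to -43.90%.
ES = −(-43.90%) / 10 = 4.39%.

4.39%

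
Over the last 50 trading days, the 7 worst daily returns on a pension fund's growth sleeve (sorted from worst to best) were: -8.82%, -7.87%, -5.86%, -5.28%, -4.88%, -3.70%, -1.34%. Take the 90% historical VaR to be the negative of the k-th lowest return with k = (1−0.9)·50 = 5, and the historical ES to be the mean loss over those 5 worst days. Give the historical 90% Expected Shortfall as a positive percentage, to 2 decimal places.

The 5 worst returns sum to -32.71%.
ES = −(-32.71%) / 5 = 6.542% ≈ 6.54%.

6.54%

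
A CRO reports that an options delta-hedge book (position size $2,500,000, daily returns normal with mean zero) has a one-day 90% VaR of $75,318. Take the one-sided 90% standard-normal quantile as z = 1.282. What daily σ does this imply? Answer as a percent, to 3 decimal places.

VaR as a fraction: $75,318 / $2,500,000 = 3.013%.
σ = VaR / z = 3.013% / 1.282 = 2.350%.

2.350%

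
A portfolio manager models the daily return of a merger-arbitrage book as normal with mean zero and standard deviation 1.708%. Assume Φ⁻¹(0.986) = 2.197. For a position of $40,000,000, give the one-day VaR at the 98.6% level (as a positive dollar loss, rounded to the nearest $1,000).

VaR = z·σ = 2.197 × 1.708% = 3.752%.
On $40,000,000: 0.03752 × $40,000,000 = $1,500,800.

$1,501,000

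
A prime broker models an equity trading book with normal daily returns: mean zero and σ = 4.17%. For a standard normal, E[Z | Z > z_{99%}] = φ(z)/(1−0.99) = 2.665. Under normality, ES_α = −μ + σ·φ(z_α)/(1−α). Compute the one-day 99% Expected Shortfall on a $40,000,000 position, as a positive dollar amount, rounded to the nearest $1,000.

$4,445,000

ES = 4.17% × 2.665 = 11.113%.
On $40,000,000: 0.11113 × $40,000,000 = $4,445,200.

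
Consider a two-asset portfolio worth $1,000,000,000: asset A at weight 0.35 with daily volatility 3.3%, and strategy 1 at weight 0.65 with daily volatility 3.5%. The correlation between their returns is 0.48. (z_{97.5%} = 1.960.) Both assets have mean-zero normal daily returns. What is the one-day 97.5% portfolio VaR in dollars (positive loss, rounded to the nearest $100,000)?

$58,900,000

σ_p² = 0.35²·3.3² + 0.65²·3.5² + 2·0.48·0.35·0.65·3.3·3.5 = 9.0322 (%²).
σ_p = √9.0322 = 3.005%.
VaR = 1.960 × 3.005% = 5.890%; on $1,000,000,000 that is $58,900,000.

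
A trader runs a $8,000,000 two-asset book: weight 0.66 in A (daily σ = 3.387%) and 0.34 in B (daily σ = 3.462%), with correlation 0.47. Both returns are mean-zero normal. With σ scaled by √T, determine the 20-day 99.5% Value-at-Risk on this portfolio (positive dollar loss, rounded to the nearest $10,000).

σ_p = √(0.66²·3.387² + 0.34²·3.462² + 2·0.47·0.66·0.34·3.387·3.462) = 2.976%.
σ_{20d} = 2.976% × √20 = 13.309%.
z(99.5%) = 2.576.
VaR = 2.576 × 13.309% = 34.284%; on $8,000,000 that is $2,742,720.

$2,740,000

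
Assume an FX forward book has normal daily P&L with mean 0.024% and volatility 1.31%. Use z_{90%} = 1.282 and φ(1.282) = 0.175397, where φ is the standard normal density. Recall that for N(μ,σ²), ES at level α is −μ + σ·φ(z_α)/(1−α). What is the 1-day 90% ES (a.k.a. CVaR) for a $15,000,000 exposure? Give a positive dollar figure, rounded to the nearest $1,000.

$341,000

Tail multiplier: φ(z)/(1−α) = 0.175397 / 0.1 = 1.754.
ES = −(0.024%) + 1.31% × 1.754 = 2.274%.
On $15,000,000: 0.02274 × $15,000,000 = $341,100.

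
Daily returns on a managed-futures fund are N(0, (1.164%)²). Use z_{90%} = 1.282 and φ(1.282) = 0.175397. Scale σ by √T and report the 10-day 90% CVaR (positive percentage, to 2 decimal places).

6.46%

σ_{10d} = 1.164% × √10 = 3.681%.
ES multiplier = φ(z)/(1−α) = 0.175397/0.1 = 1.754.
ES = 3.681% × 1.754 = 6.456%.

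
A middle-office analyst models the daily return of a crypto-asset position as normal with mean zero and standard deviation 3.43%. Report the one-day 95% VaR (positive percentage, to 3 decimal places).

5.642%

At 95% one-sided, z = 1.645.
VaR = z·σ = 1.645 × 3.43% = 5.642%.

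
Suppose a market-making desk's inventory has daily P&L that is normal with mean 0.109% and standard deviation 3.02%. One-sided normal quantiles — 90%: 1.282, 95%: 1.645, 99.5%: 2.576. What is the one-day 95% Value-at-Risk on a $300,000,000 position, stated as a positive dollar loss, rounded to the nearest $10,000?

VaR = −μ + z·σ = −(0.109%) + 1.645 × 3.02% = 4.859%.
On $300,000,000: 0.04859 × $300,000,000 = $14,577,000.

$14,580,000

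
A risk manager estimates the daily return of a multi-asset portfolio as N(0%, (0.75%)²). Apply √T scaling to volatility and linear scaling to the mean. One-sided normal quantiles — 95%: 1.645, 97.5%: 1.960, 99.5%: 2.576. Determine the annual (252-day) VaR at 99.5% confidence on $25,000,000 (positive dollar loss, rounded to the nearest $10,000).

$7,670,000

σ_{252d} = 0.75% × √252 = 11.906%.
VaR = 2.576 × 11.906% = 30.670%.
On $25,000,000: 0.30670 × $25,000,000 = $7,667,500.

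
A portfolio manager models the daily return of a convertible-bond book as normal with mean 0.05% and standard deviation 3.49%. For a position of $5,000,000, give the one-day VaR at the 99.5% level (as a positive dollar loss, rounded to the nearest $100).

$447,000

At 99.5% one-sided, z = 2.576.
VaR = −μ + z·σ = −(0.05%) + 2.576 × 3.49% = 8.940%.
On $5,000,000: 0.08940 × $5,000,000 = $447,000.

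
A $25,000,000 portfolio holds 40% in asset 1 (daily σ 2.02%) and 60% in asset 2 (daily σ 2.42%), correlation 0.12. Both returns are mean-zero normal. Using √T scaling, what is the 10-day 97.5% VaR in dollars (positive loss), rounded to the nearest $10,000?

σ_p = √(0.4²·2.02² + 0.6²·2.42² + 2·0.12·0.4·0.6·2.02·2.42) = 1.744%.
σ_{10d} = 1.744% × √10 = 5.515%.
z(97.5%) = 1.960.
VaR = 1.960 × 5.515% = 10.809%; on $25,000,000 that is $2,702,250.

$2,700,000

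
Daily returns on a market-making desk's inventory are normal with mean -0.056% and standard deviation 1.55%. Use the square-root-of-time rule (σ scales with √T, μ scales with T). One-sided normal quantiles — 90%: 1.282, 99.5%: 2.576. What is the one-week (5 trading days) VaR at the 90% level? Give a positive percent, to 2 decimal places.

4.72%

σ_{5d} = 1.55% × √5 = 3.466%; μ_{5d} = 5 × -0.056% = -0.280%.
VaR = −(-0.280%) + 1.282 × 3.466% = 4.723%.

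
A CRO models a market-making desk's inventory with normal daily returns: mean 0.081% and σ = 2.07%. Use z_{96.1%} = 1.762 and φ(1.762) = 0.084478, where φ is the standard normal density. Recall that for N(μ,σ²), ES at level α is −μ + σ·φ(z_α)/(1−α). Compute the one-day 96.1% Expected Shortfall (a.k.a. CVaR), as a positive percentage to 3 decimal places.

Tail multiplier: φ(z)/(1−α) = 0.084478 / 0.039 = 2.166.
ES = −(0.081%) + 2.07% × 2.166 = 4.403%.

4.403%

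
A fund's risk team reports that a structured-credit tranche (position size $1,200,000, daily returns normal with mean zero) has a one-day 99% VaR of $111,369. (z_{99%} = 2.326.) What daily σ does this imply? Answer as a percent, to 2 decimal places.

VaR as a fraction: $111,369 / $1,200,000 = 9.281%.
σ = VaR / z = 9.281% / 2.326 = 3.990%.

3.99%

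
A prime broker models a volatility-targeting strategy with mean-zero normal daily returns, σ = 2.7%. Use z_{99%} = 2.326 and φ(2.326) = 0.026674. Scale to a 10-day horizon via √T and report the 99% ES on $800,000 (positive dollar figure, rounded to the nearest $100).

$182,200

σ_{10d} = 2.7% × √10 = 8.538%.
ES multiplier = φ(z)/(1−α) = 0.026674/0.01 = 2.667.
ES = 8.538% × 2.667 = 22.771%; on $800,000: $182,168.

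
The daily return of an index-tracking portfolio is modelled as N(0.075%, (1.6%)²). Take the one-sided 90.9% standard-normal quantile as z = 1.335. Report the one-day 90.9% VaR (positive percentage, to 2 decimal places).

2.06%

VaR = −μ + z·σ = −(0.075%) + 1.335 × 1.6% = 2.061%.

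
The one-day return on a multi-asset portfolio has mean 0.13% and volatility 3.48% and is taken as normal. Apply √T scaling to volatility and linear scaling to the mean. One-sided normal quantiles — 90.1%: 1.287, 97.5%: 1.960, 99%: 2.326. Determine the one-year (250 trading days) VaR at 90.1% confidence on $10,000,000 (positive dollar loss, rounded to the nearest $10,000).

$3,830,000

σ_{250d} = 3.48% × √250 = 55.024%; μ_{250d} = 250 × 0.13% = 32.500%.
VaR = −(32.500%) + 1.287 × 55.024% = 38.316%.
On $10,000,000: 0.38316 × $10,000,000 = $3,831,600.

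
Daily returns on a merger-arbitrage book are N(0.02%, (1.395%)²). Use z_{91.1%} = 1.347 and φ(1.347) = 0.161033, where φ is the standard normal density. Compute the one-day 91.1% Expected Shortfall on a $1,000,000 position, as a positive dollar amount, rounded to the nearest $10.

Tail multiplier: φ(z)/(1−α) = 0.161033 / 0.089 = 1.809.
ES = −(0.02%) + 1.395% × 1.809 = 2.504%.
On $1,000,000: 0.02504 × $1,000,000 = $25,040.

$25,040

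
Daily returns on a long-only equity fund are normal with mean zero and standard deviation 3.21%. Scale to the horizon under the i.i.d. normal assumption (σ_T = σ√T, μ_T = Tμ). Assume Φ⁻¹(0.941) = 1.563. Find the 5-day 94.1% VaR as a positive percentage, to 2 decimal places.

σ_{5d} = 3.21% × √5 = 7.178%.
VaR = 1.563 × 7.178% = 11.219%.

11.22%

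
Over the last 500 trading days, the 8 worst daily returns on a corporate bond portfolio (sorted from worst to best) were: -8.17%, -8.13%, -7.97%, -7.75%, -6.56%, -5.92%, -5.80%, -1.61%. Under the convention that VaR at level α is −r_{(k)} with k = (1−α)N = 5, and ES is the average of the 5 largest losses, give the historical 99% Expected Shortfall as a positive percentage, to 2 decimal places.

7.72%

The 5 worst returns sum to -38.58%.
ES = −(-38.58%) / 5 = 7.716% ≈ 7.72%.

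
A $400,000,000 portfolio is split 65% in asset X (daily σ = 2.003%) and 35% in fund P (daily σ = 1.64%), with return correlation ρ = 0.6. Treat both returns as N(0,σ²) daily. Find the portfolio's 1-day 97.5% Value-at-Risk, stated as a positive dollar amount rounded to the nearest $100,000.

$13,400,000

σ_p² = 0.65²·2.003² + 0.35²·1.64² + 2·0.6·0.65·0.35·2.003·1.64 = 2.9213 (%²).
σ_p = √2.9213 = 1.709%.
At 97.5%, z = 1.960.
VaR = 1.960 × 1.709% = 3.350%; on $400,000,000 that is $13,400,000.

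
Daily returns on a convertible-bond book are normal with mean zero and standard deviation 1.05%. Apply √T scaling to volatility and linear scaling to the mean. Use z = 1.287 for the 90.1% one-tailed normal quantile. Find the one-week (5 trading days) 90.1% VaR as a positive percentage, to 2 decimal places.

σ_{5d} = 1.05% × √5 = 2.348%.
VaR = 1.287 × 2.348% = 3.022%.

3.02%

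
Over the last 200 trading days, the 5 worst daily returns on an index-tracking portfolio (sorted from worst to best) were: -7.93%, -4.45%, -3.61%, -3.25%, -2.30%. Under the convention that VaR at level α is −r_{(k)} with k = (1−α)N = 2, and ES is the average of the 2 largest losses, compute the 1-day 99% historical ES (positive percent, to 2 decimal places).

6.19%

The 2 worst returns sum to -12.38%.
ES = −(-12.38%) / 2 = 6.19%.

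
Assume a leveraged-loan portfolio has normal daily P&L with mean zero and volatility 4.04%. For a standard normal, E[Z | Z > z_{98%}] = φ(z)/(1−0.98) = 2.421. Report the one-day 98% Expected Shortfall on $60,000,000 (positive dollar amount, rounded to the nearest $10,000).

ES = 4.04% × 2.421 = 9.781%.
On $60,000,000: 0.09781 × $60,000,000 = $5,868,600.

$5,870,000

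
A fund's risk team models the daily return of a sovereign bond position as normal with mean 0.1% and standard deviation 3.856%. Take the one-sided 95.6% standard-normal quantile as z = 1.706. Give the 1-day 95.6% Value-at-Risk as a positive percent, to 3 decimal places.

VaR = −μ + z·σ = −(0.1%) + 1.706 × 3.856% = 6.478%.

6.478%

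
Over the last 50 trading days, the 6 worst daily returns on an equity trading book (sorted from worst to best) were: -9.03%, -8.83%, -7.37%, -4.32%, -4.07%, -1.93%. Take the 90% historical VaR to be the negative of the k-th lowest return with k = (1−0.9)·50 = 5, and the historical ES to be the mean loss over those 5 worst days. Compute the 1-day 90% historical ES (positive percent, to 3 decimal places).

The 5 worst returns sum to -33.62%.
ES = −(-33.62%) / 5 = 6.724%.

6.724%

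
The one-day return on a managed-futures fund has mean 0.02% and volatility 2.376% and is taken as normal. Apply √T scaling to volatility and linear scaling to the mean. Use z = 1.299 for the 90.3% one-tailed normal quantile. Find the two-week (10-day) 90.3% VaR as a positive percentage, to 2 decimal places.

9.56%

σ_{10d} = 2.376% × √10 = 7.514%; μ_{10d} = 10 × 0.02% = 0.200%.
VaR = −(0.200%) + 1.299 × 7.514% = 9.561%.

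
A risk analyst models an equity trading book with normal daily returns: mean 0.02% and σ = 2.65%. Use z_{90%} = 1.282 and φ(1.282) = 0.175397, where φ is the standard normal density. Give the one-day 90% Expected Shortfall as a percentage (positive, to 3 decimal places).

Tail multiplier: φ(z)/(1−α) = 0.175397 / 0.1 = 1.754.
ES = −(0.02%) + 2.65% × 1.754 = 4.628%.

4.628%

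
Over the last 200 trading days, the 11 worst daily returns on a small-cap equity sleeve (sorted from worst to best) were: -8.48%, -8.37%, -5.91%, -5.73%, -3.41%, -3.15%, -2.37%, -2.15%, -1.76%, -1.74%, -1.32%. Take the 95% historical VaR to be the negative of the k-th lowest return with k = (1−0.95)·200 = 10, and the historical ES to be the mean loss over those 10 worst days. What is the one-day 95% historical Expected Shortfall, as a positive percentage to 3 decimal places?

4.307%

The 10 worst returns sum to -43.07%.
ES = −(-43.07%) / 10 = 4.307%.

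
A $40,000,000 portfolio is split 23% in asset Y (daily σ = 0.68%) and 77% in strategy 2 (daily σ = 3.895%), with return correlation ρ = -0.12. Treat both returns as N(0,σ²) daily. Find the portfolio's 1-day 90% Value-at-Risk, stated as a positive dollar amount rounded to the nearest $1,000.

σ_p² = 0.23²·0.68² + 0.77²·3.895² + 2·-0.12·0.23·0.77·0.68·3.895 = 8.9068 (%²).
σ_p = √8.9068 = 2.984%.
At 90%, z = 1.282.
VaR = 1.282 × 2.984% = 3.825%; on $40,000,000 that is $1,530,000.

$1,530,000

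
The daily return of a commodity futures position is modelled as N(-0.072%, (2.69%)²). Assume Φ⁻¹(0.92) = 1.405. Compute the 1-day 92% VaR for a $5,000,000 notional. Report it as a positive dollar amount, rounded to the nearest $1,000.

VaR = −μ + z·σ = −(-0.072%) + 1.405 × 2.69% = 3.851%.
On $5,000,000: 0.03851 × $5,000,000 = $192,550.

$193,000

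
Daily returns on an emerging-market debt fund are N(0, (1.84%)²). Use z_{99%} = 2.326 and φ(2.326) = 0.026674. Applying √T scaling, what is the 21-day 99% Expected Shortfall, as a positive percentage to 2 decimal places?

22.49%

σ_{21d} = 1.84% × √21 = 8.432%.
ES multiplier = φ(z)/(1−α) = 0.026674/0.01 = 2.667.
ES = 8.432% × 2.667 = 22.488%.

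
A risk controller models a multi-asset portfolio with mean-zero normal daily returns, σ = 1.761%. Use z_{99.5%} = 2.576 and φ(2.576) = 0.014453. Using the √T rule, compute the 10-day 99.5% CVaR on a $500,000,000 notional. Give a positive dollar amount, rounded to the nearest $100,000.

σ_{10d} = 1.761% × √10 = 5.569%.
ES multiplier = φ(z)/(1−α) = 0.014453/0.005 = 2.891.
ES = 5.569% × 2.891 = 16.100%; on $500,000,000: $80,500,000.

$80,500,000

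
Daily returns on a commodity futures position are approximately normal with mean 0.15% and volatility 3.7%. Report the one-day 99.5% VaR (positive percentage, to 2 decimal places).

9.38%

At 99.5% one-sided, z = 2.576.
VaR = −μ + z·σ = −(0.15%) + 2.576 × 3.7% = 9.381%.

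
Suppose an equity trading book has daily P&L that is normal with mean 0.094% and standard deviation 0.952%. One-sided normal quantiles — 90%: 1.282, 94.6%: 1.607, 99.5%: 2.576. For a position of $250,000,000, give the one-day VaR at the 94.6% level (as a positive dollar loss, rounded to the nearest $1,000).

VaR = −μ + z·σ = −(0.094%) + 1.607 × 0.952% = 1.436%.
On $250,000,000: 0.01436 × $250,000,000 = $3,590,000.

$3,590,000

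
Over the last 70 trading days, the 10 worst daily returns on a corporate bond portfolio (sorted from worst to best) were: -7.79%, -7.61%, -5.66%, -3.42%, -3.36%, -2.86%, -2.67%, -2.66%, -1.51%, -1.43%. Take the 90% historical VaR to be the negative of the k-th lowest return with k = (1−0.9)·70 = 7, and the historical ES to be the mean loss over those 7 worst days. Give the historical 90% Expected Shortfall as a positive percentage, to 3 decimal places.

4.767%

The 7 worst returns sum to -33.37%.
ES = −(-33.37%) / 7 = 4.7671…% ≈ 4.767%.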